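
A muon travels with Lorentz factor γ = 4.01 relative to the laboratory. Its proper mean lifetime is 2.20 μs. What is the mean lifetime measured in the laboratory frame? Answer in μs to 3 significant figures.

γ = 4.01 (given)
Time dilation: Δt = γτ₀ = 4.01 × 2.20 μs = 8.82 μs

Δt ≈ 8.82 μs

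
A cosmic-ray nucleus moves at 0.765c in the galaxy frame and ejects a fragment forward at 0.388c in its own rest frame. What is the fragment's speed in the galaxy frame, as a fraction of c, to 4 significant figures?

u ≈ 0.8891c

Compose boost 2: (0.388 + 0.765)/(1 + 0.388×0.765) = 1.153/1.29682 = 0.8891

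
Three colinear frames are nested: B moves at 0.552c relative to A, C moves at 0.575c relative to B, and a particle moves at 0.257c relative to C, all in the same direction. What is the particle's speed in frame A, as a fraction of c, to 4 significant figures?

Compose boost 2: (0.575 + 0.552)/(1 + 0.575×0.552) = 1.127/1.31740 = 0.855473
Compose boost 3: (0.257 + 0.855473)/(1 + 0.257×0.855473) = 1.11247/1.21986 = 0.9120

u ≈ 0.9120c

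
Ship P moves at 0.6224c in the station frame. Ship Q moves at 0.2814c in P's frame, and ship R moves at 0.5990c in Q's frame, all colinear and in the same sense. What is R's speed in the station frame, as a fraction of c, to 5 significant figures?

u ≈ 0.93661c

Compose boost 2: (0.2814 + 0.6224)/(1 + 0.2814×0.6224) = 0.90380/1.175143 = 0.7690977
Compose boost 3: (0.5990 + 0.7690977)/(1 + 0.5990×0.7690977) = 1.368098/1.460689 = 0.93661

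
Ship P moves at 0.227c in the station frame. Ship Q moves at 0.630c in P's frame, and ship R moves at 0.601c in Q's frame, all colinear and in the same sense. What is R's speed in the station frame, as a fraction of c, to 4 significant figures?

u ≈ 0.9312c

Compose boost 2: (0.630 + 0.227)/(1 + 0.630×0.227) = 0.8570/1.14301 = 0.749775
Compose boost 3: (0.601 + 0.749775)/(1 + 0.601×0.749775) = 1.35077/1.45061 = 0.9312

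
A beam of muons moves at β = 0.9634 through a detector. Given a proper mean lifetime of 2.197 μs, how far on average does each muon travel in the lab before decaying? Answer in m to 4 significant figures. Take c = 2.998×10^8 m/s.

γ = 1/√(1 − 0.9634²) = 3.73040
Dilated lifetime: Δt = γτ₀ = 3.73040 × 2.197 μs = 8.19568 μs
d = vΔt = 0.9634c × 8.19568 μs = 2.88827×10^8 m/s × 8.19568×10^-6 s = 2367 m

d ≈ 2367 m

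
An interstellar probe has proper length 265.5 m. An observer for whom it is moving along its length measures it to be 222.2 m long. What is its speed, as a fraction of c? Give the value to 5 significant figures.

β ≈ 0.54734

γ = L₀/L = 265.5/222.2 = 1.194869
β = √(1 − 1/γ²) = 0.54734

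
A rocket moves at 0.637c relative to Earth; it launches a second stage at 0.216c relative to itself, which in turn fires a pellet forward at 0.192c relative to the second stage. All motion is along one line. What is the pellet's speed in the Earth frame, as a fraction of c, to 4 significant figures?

u ≈ 0.8233c

Compose boost 2: (0.216 + 0.637)/(1 + 0.216×0.637) = 0.8530/1.13759 = 0.749829
Compose boost 3: (0.192 + 0.749829)/(1 + 0.192×0.749829) = 0.941829/1.14397 = 0.8233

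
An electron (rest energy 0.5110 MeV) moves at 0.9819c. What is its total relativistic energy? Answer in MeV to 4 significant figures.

E ≈ 2.698 MeV

γ = 1/√(1 − 0.9819²) = 5.27983
E = γm₀c² = 5.27983 × 0.5110 MeV = 2.698 MeV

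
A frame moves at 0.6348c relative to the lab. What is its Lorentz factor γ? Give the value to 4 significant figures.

γ = 1/√(1 − β²) = 1/√(1 − 0.6348²) = 1/√(0.597029) = 1.294

γ ≈ 1.294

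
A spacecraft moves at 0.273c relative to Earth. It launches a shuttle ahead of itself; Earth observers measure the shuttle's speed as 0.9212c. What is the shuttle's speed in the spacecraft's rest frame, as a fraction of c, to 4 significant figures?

u' ≈ 0.8660c

Inverse velocity addition: u' = (u − v)/(1 − uv/c²)
= (0.9212 − 0.273)/(1 − 0.9212×0.273) = 0.6482/0.748512 = 0.8660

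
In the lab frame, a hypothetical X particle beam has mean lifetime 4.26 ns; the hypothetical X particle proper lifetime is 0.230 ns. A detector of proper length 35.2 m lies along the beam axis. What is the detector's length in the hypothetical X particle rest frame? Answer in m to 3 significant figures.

Time dilation ⇒ γ = Δt/τ₀ = 4.26/0.230 = 18.522
Length contraction: L = L₀/γ = 35.2/18.522 = 1.90 m

L ≈ 1.90 m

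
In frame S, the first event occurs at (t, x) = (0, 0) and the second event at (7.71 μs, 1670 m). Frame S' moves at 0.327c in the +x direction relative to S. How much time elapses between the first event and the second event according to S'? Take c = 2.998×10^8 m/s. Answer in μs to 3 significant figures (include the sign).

Δt' ≈ 6.23 μs

γ = 1/√(1 − 0.327²) = 1.0582
Δt' = γ(Δt − vΔx/c²) = 1.0582 × (7.71 μs − 0.327×1670 m / (2.998×10^8 m/s))
= 1.0582 × (5.8885 μs) = 6.23 μs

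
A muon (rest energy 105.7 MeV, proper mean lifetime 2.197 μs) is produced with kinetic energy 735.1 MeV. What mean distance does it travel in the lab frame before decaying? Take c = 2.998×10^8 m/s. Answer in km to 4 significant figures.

d ≈ 5.198 km

γ = 1 + K/(m₀c²) = 1 + 735.1/105.7 = 7.95459
β = √(1 − 1/γ²) = 0.992067
Dilated lifetime: γτ₀ = 7.95459 × 2.197 μs = 17.4762 μs
d = βc·γτ₀ = 0.992067 × (2.998×10^8 m/s) × 1.74762×10^-5 s = 5.198 km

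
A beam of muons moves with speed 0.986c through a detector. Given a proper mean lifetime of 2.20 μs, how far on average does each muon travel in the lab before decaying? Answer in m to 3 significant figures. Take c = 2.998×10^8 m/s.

γ = 1/√(1 − 0.986²) = 5.9972
Dilated lifetime: Δt = γτ₀ = 5.9972 × 2.20 μs = 13.194 μs
d = vΔt = 0.986c × 13.194 μs = 2.9560×10^8 m/s × 1.3194×10^-5 s = 3900 m

d ≈ 3900 m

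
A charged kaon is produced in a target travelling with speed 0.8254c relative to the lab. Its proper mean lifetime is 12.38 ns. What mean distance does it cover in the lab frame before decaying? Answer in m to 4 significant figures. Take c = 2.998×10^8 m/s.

d ≈ 5.426 m

γ = 1/√(1 − 0.8254²) = 1.77133
Dilated lifetime: Δt = γτ₀ = 1.77133 × 12.38 ns = 21.9290 ns
d = vΔt = 0.8254c × 21.9290 ns = 2.47455×10^8 m/s × 2.19290×10^-8 s = 5.426 m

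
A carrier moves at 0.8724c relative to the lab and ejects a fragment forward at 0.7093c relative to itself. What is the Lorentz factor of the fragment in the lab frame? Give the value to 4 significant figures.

u_lab = (0.7093 + 0.8724)/(1 + 0.7093×0.8724) = 1.5817/1.618793 = 0.9770858
γ = 1/√(1 − 0.9770858²) = 4.698

γ ≈ 4.698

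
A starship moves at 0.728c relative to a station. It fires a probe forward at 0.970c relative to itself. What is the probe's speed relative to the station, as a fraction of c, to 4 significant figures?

Relativistic velocity addition: u = (u' + v)/(1 + u'v/c²)
= (0.970 + 0.728)/(1 + 0.970×0.728) = 1.698/1.70616 = 0.9952

u ≈ 0.9952c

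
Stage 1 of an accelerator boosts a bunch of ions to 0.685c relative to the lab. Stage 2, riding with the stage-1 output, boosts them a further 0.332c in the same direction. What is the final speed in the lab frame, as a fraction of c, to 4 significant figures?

u ≈ 0.8286c

Compose boost 2: (0.332 + 0.685)/(1 + 0.332×0.685) = 1.017/1.22742 = 0.8286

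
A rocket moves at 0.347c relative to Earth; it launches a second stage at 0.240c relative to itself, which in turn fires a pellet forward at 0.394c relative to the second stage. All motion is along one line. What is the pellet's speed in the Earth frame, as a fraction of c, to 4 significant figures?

u ≈ 0.7712c

Compose boost 2: (0.240 + 0.347)/(1 + 0.240×0.347) = 0.5870/1.08328 = 0.541873
Compose boost 3: (0.394 + 0.541873)/(1 + 0.394×0.541873) = 0.935873/1.21350 = 0.7712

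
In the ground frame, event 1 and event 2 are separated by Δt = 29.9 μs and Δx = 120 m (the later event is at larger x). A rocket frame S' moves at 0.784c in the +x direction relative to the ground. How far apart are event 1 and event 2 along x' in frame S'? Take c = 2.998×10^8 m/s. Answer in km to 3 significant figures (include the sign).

Δx' ≈ -11.1 km

γ = 1/√(1 − 0.784²) = 1.6109
Δx' = γ(Δx − vΔt) = 1.6109 × (120 m − 0.784×(2.998×10^8 m/s)×29.9×10^-6 s)
= 1.6109 × (-6907.8 m) = -11.1 km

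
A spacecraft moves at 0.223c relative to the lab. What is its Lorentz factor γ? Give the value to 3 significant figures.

γ = 1/√(1 − β²) = 1/√(1 − 0.223²) = 1/√(0.95027) = 1.03

γ ≈ 1.03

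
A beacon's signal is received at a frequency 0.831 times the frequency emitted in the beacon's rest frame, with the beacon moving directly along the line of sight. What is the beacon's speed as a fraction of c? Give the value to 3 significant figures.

f_obs/f_src = √((1−β)/(1+β)) = 0.831  ⇒  (1−β)/(1+β) = 0.69056
β = |1 − D²|/(1 + D²) = |1 − 0.69056|/(1 + 0.69056) = 0.183

β ≈ 0.183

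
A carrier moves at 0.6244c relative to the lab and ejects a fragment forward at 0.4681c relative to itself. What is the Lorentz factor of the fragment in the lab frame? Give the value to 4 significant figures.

γ ≈ 1.872

u_lab = (0.4681 + 0.6244)/(1 + 0.4681×0.6244) = 1.0925/1.292282 = 0.8454039
γ = 1/√(1 − 0.8454039²) = 1.872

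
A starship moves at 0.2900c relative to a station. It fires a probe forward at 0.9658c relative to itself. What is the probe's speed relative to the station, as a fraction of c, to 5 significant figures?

u ≈ 0.98103c

Relativistic velocity addition: u = (u' + v)/(1 + u'v/c²)
= (0.9658 + 0.2900)/(1 + 0.9658×0.2900) = 1.2558/1.280082 = 0.98103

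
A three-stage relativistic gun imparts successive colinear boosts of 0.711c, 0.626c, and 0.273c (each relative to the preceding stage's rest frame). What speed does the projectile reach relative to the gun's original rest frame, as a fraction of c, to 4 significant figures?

u ≈ 0.9566c

Compose boost 2: (0.626 + 0.711)/(1 + 0.626×0.711) = 1.337/1.44509 = 0.925204
Compose boost 3: (0.273 + 0.925204)/(1 + 0.273×0.925204) = 1.19820/1.25258 = 0.9566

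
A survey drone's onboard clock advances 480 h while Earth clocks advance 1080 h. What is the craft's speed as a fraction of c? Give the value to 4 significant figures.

β ≈ 0.8958

γ = Δt/τ₀ = 1080/480 = 2.25000
β = √(1 − 1/γ²) = √(1 − 1/2.25000²) = 0.8958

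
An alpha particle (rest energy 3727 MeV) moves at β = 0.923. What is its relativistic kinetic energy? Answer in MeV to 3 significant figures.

γ = 1/√(1 − 0.923²) = 2.5988
K = (γ − 1)m₀c² = (2.5988 − 1) × 3727 MeV = 1.5988 × 3727 MeV = 5960 MeV

K ≈ 5960 MeV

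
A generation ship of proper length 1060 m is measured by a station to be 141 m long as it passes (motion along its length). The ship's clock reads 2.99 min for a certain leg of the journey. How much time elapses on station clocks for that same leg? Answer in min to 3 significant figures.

Δt ≈ 22.5 min

Length contraction ⇒ γ = L₀/L = 1060/141 = 7.5177
Time dilation: Δt = γτ₀ = 7.5177 × 2.99 min = 22.5 min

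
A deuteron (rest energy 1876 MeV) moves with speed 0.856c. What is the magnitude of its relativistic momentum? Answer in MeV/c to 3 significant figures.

p ≈ 3110 MeV/c

γ = 1/√(1 − 0.856²) = 1.9343
p = γβm₀c = 1.9343 × 0.856 × 1876 MeV/c = 3110 MeV/c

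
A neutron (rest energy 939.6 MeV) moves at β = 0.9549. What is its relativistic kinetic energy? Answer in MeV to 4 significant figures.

K ≈ 2225 MeV

γ = 1/√(1 − 0.9549²) = 3.36782
K = (γ − 1)m₀c² = (3.36782 − 1) × 939.6 MeV = 2.36782 × 939.6 MeV = 2225 MeV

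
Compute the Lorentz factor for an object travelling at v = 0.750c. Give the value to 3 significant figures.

γ ≈ 1.51

γ = 1/√(1 − β²) = 1/√(1 − 0.750²) = 1/√(0.43750) = 1.51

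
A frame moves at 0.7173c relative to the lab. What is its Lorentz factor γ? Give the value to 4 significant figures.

γ = 1/√(1 − β²) = 1/√(1 − 0.7173²) = 1/√(0.485481) = 1.435

γ ≈ 1.435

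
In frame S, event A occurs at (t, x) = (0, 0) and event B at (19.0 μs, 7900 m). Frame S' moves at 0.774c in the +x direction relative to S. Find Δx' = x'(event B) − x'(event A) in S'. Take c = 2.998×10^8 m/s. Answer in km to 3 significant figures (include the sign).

γ = 1/√(1 − 0.774²) = 1.5793
Δx' = γ(Δx − vΔt) = 1.5793 × (7900 m − 0.774×(2.998×10^8 m/s)×19.0×10^-6 s)
= 1.5793 × (3491.1 m) = 5.51 km

Δx' ≈ 5.51 km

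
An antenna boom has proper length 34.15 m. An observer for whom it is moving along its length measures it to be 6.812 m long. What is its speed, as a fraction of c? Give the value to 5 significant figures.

β ≈ 0.97990

γ = L₀/L = 34.15/6.812 = 5.013212
β = √(1 − 1/γ²) = 0.97990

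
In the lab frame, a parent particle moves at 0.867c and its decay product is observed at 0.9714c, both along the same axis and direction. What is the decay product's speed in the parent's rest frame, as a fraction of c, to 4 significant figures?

Inverse velocity addition: u' = (u − v)/(1 − uv/c²)
= (0.9714 − 0.867)/(1 − 0.9714×0.867) = 0.1044/0.157796 = 0.6616

u' ≈ 0.6616c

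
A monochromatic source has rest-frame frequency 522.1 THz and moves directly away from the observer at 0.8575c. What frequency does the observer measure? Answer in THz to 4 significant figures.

Relativistic Doppler: f_obs = f_src √((1−β)/(1+β))
= 522.1 × √(0.142500/1.85750) = 522.1 × 0.276977 = 144.6 THz

f_obs ≈ 144.6 THz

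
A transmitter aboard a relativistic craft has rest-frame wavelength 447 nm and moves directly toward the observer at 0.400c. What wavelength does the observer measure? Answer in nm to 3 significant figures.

Relativistic Doppler: λ_obs = λ_src √((1−β)/(1+β))
= 447 × √(0.60000/1.4000) = 447 × 0.65465 = 293 nm

λ_obs ≈ 293 nm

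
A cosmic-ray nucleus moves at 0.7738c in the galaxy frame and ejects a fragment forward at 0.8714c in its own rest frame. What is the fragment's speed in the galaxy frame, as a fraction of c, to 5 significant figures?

Compose boost 2: (0.8714 + 0.7738)/(1 + 0.8714×0.7738) = 1.6452/1.674289 = 0.98263

u ≈ 0.98263c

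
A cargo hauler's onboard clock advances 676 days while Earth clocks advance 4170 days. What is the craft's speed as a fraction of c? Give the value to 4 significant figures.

γ = Δt/τ₀ = 4170/676 = 6.16864
β = √(1 − 1/γ²) = √(1 − 1/6.16864²) = 0.9868

β ≈ 0.9868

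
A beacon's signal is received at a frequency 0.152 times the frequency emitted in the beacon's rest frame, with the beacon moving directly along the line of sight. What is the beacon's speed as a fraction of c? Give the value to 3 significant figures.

β ≈ 0.955

f_obs/f_src = √((1−β)/(1+β)) = 0.152  ⇒  (1−β)/(1+β) = 0.023104
β = |1 − D²|/(1 + D²) = |1 − 0.023104|/(1 + 0.023104) = 0.955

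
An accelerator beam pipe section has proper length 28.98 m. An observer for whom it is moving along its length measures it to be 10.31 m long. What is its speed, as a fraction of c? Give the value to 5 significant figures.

γ = L₀/L = 28.98/10.31 = 2.810863
β = √(1 − 1/γ²) = 0.93458

β ≈ 0.93458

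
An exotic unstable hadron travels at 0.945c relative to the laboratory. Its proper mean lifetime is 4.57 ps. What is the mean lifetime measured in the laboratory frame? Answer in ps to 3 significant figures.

Δt ≈ 14.0 ps

γ = 1/√(1 − 0.945²) = 3.0574
Time dilation: Δt = γτ₀ = 3.0574 × 4.57 ps = 14.0 ps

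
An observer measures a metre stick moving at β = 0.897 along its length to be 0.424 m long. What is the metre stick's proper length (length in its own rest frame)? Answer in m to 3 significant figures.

L₀ ≈ 0.959 m

γ = 1/√(1 − 0.897²) = 2.2623
L₀ = γL = 2.2623 × 0.424 = 0.959 m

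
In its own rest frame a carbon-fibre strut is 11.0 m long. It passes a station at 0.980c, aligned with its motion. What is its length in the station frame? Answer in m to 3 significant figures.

L ≈ 2.19 m

γ = 1/√(1 − 0.980²) = 5.0252
Length contraction: L = L₀/γ = 11.0/5.0252 = 2.19 m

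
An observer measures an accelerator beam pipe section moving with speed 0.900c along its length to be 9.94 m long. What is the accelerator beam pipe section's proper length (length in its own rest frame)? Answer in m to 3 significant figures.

γ = 1/√(1 − 0.900²) = 2.2942
L₀ = γL = 2.2942 × 9.94 = 22.8 m

L₀ ≈ 22.8 m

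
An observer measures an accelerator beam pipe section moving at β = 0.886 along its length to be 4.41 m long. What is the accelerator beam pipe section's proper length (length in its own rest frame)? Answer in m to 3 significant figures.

L₀ ≈ 9.51 m

γ = 1/√(1 − 0.886²) = 2.1566
L₀ = γL = 2.1566 × 4.41 = 9.51 m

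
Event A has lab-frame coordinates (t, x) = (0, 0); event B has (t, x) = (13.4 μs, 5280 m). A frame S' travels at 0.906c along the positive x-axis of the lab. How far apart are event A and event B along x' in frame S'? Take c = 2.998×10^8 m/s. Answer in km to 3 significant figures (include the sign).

Δx' ≈ 3.88 km

γ = 1/√(1 − 0.906²) = 2.3625
Δx' = γ(Δx − vΔt) = 2.3625 × (5280 m − 0.906×(2.998×10^8 m/s)×13.4×10^-6 s)
= 2.3625 × (1640.3 m) = 3.88 km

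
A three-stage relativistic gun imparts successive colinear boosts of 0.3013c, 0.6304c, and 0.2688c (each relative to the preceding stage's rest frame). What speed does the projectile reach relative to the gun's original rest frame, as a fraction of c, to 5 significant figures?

u ≈ 0.86891c

Compose boost 2: (0.6304 + 0.3013)/(1 + 0.6304×0.3013) = 0.93170/1.189940 = 0.7829810
Compose boost 3: (0.2688 + 0.7829810)/(1 + 0.2688×0.7829810) = 1.051781/1.210465 = 0.86891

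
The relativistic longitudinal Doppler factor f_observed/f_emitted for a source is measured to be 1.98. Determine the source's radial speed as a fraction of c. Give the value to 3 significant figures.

β ≈ 0.594

f_obs/f_src = √((1+β)/(1−β)) = 1.98  ⇒  (1+β)/(1−β) = 3.9204
β = |1 − D²|/(1 + D²) = |1 − 3.9204|/(1 + 3.9204) = 0.594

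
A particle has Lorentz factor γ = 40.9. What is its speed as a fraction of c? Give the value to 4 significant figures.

β ≈ 0.9997

β = √(1 − 1/γ²) = √(1 − 1/40.9²) = √(0.999402) = 0.9997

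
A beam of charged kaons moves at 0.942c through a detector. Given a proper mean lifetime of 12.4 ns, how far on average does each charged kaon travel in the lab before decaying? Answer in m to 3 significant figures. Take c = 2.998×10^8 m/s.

d ≈ 10.4 m

γ = 1/√(1 − 0.942²) = 2.9796
Dilated lifetime: Δt = γτ₀ = 2.9796 × 12.4 ns = 36.947 ns
d = vΔt = 0.942c × 36.947 ns = 2.8241×10^8 m/s × 3.6947×10^-8 s = 10.4 m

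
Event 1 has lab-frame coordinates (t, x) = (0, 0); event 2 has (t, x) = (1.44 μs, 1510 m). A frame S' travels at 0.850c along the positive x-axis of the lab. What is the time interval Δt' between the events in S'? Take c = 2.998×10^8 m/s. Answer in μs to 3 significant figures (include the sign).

Δt' ≈ -5.39 μs

γ = 1/√(1 − 0.850²) = 1.8983
Δt' = γ(Δt − vΔx/c²) = 1.8983 × (1.44 μs − 0.850×1510 m / (2.998×10^8 m/s))
= 1.8983 × (-2.8412 μs) = -5.39 μs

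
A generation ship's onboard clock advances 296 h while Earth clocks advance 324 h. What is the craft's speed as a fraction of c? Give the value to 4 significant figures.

β ≈ 0.4067

γ = Δt/τ₀ = 324/296 = 1.09459
β = √(1 − 1/γ²) = √(1 − 1/1.09459²) = 0.4067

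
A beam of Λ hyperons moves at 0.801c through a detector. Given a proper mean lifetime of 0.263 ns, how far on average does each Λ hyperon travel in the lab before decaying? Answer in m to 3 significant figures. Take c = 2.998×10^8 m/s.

γ = 1/√(1 − 0.801²) = 1.6704
Dilated lifetime: Δt = γτ₀ = 1.6704 × 0.263 ns = 0.43931 ns
d = vΔt = 0.801c × 0.43931 ns = 2.4014×10^8 m/s × 4.3931×10^-10 s = 0.105 m

d ≈ 0.105 m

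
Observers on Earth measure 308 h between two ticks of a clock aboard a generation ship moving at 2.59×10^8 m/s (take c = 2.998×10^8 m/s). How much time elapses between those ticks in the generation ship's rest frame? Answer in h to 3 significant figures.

τ₀ ≈ 155 h

β = v/c = 2.59×10^8 / 2.998×10^8 = 0.86391
γ = 1/√(1 − 0.86391²) = 1.9855
Proper time: τ₀ = Δt/γ = 308/1.9855 = 155 h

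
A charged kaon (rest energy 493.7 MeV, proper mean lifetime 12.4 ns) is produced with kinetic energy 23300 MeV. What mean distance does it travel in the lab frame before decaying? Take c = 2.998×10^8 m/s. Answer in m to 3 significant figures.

d ≈ 179 m

γ = 1 + K/(m₀c²) = 1 + 23300/493.7 = 48.195
β = √(1 − 1/γ²) = 0.99978
Dilated lifetime: γτ₀ = 48.195 × 12.4 ns = 597.61 ns
d = βc·γτ₀ = 0.99978 × (2.998×10^8 m/s) × 5.9761×10^-7 s = 179 m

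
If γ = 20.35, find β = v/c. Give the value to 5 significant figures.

β = √(1 − 1/γ²) = √(1 − 1/20.35²) = √(0.9975853) = 0.99879

β ≈ 0.99879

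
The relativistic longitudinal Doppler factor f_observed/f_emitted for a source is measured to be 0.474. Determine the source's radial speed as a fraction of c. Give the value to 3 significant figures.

β ≈ 0.633

f_obs/f_src = √((1−β)/(1+β)) = 0.474  ⇒  (1−β)/(1+β) = 0.22468
β = |1 − D²|/(1 + D²) = |1 − 0.22468|/(1 + 0.22468) = 0.633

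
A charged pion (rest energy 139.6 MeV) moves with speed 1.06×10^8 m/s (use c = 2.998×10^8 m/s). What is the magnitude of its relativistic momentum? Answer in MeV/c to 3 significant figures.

p ≈ 52.8 MeV/c

β = v/c = 1.06×10^8 / 2.998×10^8 = 0.35357
γ = 1/√(1 − 0.35357²) = 1.0691
p = γβm₀c = 1.0691 × 0.35357 × 139.6 MeV/c = 52.8 MeV/c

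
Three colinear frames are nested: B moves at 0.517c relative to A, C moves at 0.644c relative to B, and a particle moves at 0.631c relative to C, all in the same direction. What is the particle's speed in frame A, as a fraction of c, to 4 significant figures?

Compose boost 2: (0.644 + 0.517)/(1 + 0.644×0.517) = 1.161/1.33295 = 0.871002
Compose boost 3: (0.631 + 0.871002)/(1 + 0.631×0.871002) = 1.50200/1.54960 = 0.9693

u ≈ 0.9693c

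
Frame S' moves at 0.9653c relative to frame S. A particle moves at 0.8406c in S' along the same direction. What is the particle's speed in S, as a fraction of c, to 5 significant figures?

u ≈ 0.99695c

Relativistic velocity addition: u = (u' + v)/(1 + u'v/c²)
= (0.8406 + 0.9653)/(1 + 0.8406×0.9653) = 1.8059/1.811431 = 0.99695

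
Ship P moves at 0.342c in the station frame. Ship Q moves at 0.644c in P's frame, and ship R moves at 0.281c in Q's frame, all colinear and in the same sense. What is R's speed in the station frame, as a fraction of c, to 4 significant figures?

Compose boost 2: (0.644 + 0.342)/(1 + 0.644×0.342) = 0.9860/1.22025 = 0.808032
Compose boost 3: (0.281 + 0.808032)/(1 + 0.281×0.808032) = 1.08903/1.22706 = 0.8875

u ≈ 0.8875c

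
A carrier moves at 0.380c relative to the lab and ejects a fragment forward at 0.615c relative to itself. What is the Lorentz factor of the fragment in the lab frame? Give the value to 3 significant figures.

γ ≈ 1.69

u_lab = (0.615 + 0.380)/(1 + 0.615×0.380) = 0.9950/1.23370 = 0.806517
γ = 1/√(1 − 0.806517²) = 1.69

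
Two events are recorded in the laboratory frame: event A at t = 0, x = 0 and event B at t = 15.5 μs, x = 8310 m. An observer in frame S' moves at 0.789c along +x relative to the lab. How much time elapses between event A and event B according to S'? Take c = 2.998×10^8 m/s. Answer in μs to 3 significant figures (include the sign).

γ = 1/√(1 − 0.789²) = 1.6276
Δt' = γ(Δt − vΔx/c²) = 1.6276 × (15.5 μs − 0.789×8310 m / (2.998×10^8 m/s))
= 1.6276 × (-6.3699 μs) = -10.4 μs

Δt' ≈ -10.4 μs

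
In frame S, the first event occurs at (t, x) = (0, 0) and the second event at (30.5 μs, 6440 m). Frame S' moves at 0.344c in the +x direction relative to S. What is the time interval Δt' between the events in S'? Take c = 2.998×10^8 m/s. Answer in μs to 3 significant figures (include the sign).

Δt' ≈ 24.6 μs

γ = 1/√(1 − 0.344²) = 1.0650
Δt' = γ(Δt − vΔx/c²) = 1.0650 × (30.5 μs − 0.344×6440 m / (2.998×10^8 m/s))
= 1.0650 × (23.111 μs) = 24.6 μs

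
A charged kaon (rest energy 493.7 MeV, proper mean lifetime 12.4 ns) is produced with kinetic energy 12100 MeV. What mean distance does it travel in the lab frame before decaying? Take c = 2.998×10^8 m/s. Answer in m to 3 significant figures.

d ≈ 94.8 m

γ = 1 + K/(m₀c²) = 1 + 12100/493.7 = 25.509
β = √(1 − 1/γ²) = 0.99923
Dilated lifetime: γτ₀ = 25.509 × 12.4 ns = 316.31 ns
d = βc·γτ₀ = 0.99923 × (2.998×10^8 m/s) × 3.1631×10^-7 s = 94.8 m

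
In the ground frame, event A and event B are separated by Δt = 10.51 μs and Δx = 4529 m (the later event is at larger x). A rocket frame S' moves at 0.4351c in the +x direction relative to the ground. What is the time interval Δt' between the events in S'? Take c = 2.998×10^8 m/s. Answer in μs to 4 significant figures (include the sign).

Δt' ≈ 4.373 μs

γ = 1/√(1 − 0.4351²) = 1.11064
Δt' = γ(Δt − vΔx/c²) = 1.11064 × (10.51 μs − 0.4351×4529 m / (2.998×10^8 m/s))
= 1.11064 × (3.93706 μs) = 4.373 μs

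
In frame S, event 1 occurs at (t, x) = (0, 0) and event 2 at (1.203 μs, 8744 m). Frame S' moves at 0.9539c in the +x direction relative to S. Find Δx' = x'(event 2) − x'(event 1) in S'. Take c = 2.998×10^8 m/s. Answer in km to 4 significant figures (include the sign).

Δx' ≈ 27.99 km

γ = 1/√(1 − 0.9539²) = 3.33195
Δx' = γ(Δx − vΔt) = 3.33195 × (8744 m − 0.9539×(2.998×10^8 m/s)×1.203×10^-6 s)
= 3.33195 × (8399.97 m) = 27.99 km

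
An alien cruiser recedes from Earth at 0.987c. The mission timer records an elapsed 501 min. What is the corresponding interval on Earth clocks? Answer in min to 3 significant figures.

γ = 1/√(1 − 0.987²) = 6.2220
Time dilation: Δt = γτ₀ = 6.2220 × 501 min = 3120 min

Δt ≈ 3120 min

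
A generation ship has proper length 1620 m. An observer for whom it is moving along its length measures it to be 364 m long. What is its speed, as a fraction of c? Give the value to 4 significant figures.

β ≈ 0.9744

γ = L₀/L = 1620/364 = 4.45055
β = √(1 − 1/γ²) = 0.9744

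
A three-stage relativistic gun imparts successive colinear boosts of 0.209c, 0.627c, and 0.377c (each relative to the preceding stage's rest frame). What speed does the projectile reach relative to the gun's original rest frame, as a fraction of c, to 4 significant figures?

Compose boost 2: (0.627 + 0.209)/(1 + 0.627×0.209) = 0.8360/1.13104 = 0.739141
Compose boost 3: (0.377 + 0.739141)/(1 + 0.377×0.739141) = 1.11614/1.27866 = 0.8729

u ≈ 0.8729c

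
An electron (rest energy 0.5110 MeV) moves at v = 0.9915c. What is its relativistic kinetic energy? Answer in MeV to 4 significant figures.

γ = 1/√(1 − 0.9915²) = 7.68600
K = (γ − 1)m₀c² = (7.68600 − 1) × 0.5110 MeV = 6.68600 × 0.5110 MeV = 3.417 MeV

K ≈ 3.417 MeV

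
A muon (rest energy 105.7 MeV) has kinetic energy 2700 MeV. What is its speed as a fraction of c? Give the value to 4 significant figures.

β ≈ 0.9993

γ = 1 + K/(m₀c²) = 1 + 2700/105.7 = 26.5440
β = √(1 − 1/γ²) = 0.9993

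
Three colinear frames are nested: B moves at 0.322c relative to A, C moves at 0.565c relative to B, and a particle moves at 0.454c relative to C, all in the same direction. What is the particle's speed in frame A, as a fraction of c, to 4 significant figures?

u ≈ 0.8984c

Compose boost 2: (0.565 + 0.322)/(1 + 0.565×0.322) = 0.8870/1.18193 = 0.750467
Compose boost 3: (0.454 + 0.750467)/(1 + 0.454×0.750467) = 1.20447/1.34071 = 0.8984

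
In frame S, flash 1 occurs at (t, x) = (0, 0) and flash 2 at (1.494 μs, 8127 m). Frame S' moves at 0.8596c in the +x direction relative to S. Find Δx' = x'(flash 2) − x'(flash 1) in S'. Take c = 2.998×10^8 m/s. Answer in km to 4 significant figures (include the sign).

γ = 1/√(1 − 0.8596²) = 1.95707
Δx' = γ(Δx − vΔt) = 1.95707 × (8127 m − 0.8596×(2.998×10^8 m/s)×1.494×10^-6 s)
= 1.95707 × (7741.98 m) = 15.15 km

Δx' ≈ 15.15 km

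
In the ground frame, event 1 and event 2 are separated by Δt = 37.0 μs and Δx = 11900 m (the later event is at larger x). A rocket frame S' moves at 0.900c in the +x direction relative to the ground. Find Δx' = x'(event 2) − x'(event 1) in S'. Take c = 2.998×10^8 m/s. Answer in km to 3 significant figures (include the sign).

γ = 1/√(1 − 0.900²) = 2.2942
Δx' = γ(Δx − vΔt) = 2.2942 × (11900 m − 0.900×(2.998×10^8 m/s)×37.0×10^-6 s)
= 2.2942 × (1916.7 m) = 4.40 km

Δx' ≈ 4.40 km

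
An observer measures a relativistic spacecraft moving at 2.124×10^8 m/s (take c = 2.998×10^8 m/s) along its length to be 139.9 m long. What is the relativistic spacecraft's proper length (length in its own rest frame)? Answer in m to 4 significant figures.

L₀ ≈ 198.2 m

β = v/c = 2.124×10^8 / 2.998×10^8 = 0.708472
γ = 1/√(1 − 0.708472²) = 1.41696
L₀ = γL = 1.41696 × 139.9 = 198.2 m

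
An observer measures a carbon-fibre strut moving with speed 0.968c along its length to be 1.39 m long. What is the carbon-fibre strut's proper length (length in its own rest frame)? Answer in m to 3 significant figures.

L₀ ≈ 5.54 m

γ = 1/√(1 − 0.968²) = 3.9849
L₀ = γL = 3.9849 × 1.39 = 5.54 m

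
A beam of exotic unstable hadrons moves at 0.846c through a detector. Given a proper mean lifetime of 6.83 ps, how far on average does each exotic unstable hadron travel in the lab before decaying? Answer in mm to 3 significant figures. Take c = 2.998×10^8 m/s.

γ = 1/√(1 − 0.846²) = 1.8755
Dilated lifetime: Δt = γτ₀ = 1.8755 × 6.83 ps = 12.810 ps
d = vΔt = 0.846c × 12.810 ps = 2.5363×10^8 m/s × 1.2810×10^-11 s = 3.25 mm

d ≈ 3.25 mm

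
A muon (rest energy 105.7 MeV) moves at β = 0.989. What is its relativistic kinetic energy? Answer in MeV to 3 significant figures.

K ≈ 609 MeV

γ = 1/√(1 − 0.989²) = 6.7606
K = (γ − 1)m₀c² = (6.7606 − 1) × 105.7 MeV = 5.7606 × 105.7 MeV = 609 MeV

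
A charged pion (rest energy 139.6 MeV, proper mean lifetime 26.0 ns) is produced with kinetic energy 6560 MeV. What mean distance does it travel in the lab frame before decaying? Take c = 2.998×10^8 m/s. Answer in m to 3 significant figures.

γ = 1 + K/(m₀c²) = 1 + 6560/139.6 = 47.991
β = √(1 − 1/γ²) = 0.99978
Dilated lifetime: γτ₀ = 47.991 × 26.0 ns = 1247.8 ns
d = βc·γτ₀ = 0.99978 × (2.998×10^8 m/s) × 1.2478×10^-6 s = 374 m

d ≈ 374 m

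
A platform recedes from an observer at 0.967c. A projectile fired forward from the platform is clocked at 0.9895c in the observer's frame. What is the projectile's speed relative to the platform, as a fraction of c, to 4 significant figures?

u' ≈ 0.5214c

Inverse velocity addition: u' = (u − v)/(1 − uv/c²)
= (0.9895 − 0.967)/(1 − 0.9895×0.967) = 0.02250/0.0431535 = 0.5214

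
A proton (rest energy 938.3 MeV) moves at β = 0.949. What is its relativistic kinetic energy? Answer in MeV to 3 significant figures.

γ = 1/√(1 − 0.949²) = 3.1718
K = (γ − 1)m₀c² = (3.1718 − 1) × 938.3 MeV = 2.1718 × 938.3 MeV = 2040 MeV

K ≈ 2040 MeV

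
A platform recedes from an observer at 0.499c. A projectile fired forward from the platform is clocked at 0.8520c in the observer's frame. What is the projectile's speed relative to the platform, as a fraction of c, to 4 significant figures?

Inverse velocity addition: u' = (u − v)/(1 − uv/c²)
= (0.8520 − 0.499)/(1 − 0.8520×0.499) = 0.3530/0.574852 = 0.6141

u' ≈ 0.6141c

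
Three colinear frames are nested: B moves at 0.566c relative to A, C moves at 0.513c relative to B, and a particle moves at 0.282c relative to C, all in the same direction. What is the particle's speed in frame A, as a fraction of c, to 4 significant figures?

u ≈ 0.9048c

Compose boost 2: (0.513 + 0.566)/(1 + 0.513×0.566) = 1.079/1.29036 = 0.836202
Compose boost 3: (0.282 + 0.836202)/(1 + 0.282×0.836202) = 1.11820/1.23581 = 0.9048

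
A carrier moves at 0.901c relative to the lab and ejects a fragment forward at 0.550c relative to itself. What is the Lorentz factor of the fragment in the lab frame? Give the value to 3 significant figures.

γ ≈ 4.13

u_lab = (0.550 + 0.901)/(1 + 0.550×0.901) = 1.451/1.49555 = 0.970212
γ = 1/√(1 − 0.970212²) = 4.13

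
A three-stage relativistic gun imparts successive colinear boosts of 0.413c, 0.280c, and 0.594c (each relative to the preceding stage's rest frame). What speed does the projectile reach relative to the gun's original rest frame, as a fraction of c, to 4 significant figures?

Compose boost 2: (0.280 + 0.413)/(1 + 0.280×0.413) = 0.6930/1.11564 = 0.621168
Compose boost 3: (0.594 + 0.621168)/(1 + 0.594×0.621168) = 1.21517/1.36897 = 0.8876

u ≈ 0.8876c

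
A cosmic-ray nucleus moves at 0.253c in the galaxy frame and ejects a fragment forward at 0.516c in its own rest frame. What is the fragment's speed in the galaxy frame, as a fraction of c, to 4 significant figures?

u ≈ 0.6802c

Compose boost 2: (0.516 + 0.253)/(1 + 0.516×0.253) = 0.7690/1.13055 = 0.6802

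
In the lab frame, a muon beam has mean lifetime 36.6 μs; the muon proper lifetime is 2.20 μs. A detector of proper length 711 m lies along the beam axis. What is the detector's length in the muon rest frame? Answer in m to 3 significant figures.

L ≈ 42.7 m

Time dilation ⇒ γ = Δt/τ₀ = 36.6/2.20 = 16.636
Length contraction: L = L₀/γ = 711/16.636 = 42.7 m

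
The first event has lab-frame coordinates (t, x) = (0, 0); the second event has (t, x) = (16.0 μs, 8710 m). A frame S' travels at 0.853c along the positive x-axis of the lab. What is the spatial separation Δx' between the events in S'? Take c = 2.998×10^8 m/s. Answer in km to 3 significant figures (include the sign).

γ = 1/√(1 − 0.853²) = 1.9160
Δx' = γ(Δx − vΔt) = 1.9160 × (8710 m − 0.853×(2.998×10^8 m/s)×16.0×10^-6 s)
= 1.9160 × (4618.3 m) = 8.85 km

Δx' ≈ 8.85 km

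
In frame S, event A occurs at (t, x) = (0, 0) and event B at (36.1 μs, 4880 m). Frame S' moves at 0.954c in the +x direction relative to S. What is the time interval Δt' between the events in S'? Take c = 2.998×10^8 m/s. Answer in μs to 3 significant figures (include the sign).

γ = 1/√(1 − 0.954²) = 3.3355
Δt' = γ(Δt − vΔx/c²) = 3.3355 × (36.1 μs − 0.954×4880 m / (2.998×10^8 m/s))
= 3.3355 × (20.571 μs) = 68.6 μs

Δt' ≈ 68.6 μs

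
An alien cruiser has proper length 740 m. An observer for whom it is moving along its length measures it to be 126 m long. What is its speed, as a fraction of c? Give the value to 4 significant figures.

β ≈ 0.9854

γ = L₀/L = 740/126 = 5.87302
β = √(1 − 1/γ²) = 0.9854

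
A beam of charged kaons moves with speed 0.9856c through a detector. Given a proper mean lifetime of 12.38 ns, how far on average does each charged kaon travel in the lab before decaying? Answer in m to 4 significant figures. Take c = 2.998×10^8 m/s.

d ≈ 21.63 m

γ = 1/√(1 − 0.9856²) = 5.91388
Dilated lifetime: Δt = γτ₀ = 5.91388 × 12.38 ns = 73.2139 ns
d = vΔt = 0.9856c × 73.2139 ns = 2.95483×10^8 m/s × 7.32139×10^-8 s = 21.63 m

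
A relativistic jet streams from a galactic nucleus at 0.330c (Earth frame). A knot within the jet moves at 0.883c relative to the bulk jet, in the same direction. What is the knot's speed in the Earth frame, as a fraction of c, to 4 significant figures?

Relativistic velocity addition: u = (u' + v)/(1 + u'v/c²)
= (0.883 + 0.330)/(1 + 0.883×0.330) = 1.213/1.29139 = 0.9393

u ≈ 0.9393c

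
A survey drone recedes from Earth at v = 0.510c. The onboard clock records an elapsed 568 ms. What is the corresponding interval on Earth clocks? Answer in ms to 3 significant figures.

γ = 1/√(1 − 0.510²) = 1.1626
Time dilation: Δt = γτ₀ = 1.1626 × 568 ms = 660 ms

Δt ≈ 660 ms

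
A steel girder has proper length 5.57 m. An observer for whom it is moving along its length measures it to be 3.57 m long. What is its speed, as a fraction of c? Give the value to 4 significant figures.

β ≈ 0.7676

γ = L₀/L = 5.57/3.57 = 1.56022
β = √(1 − 1/γ²) = 0.7676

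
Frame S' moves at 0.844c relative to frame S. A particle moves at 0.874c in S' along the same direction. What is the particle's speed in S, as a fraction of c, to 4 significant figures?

Relativistic velocity addition: u = (u' + v)/(1 + u'v/c²)
= (0.874 + 0.844)/(1 + 0.874×0.844) = 1.718/1.73766 = 0.9887

u ≈ 0.9887c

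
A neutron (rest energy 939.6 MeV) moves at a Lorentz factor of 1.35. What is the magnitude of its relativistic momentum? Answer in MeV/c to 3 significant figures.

β = √(1 − 1/γ²) = √(1 − 1/1.35²) = 0.67179
p = γβm₀c = 1.35 × 0.67179 × 939.6 MeV/c = 852 MeV/c

p ≈ 852 MeV/c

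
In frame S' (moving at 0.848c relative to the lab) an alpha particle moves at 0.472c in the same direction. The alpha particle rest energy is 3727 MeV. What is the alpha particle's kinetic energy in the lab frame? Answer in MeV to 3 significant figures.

u_lab = (0.472 + 0.848)/(1 + 0.472×0.848) = 0.942685
γ = 1/√(1 − 0.942685²) = 2.9968
K = (γ − 1)m₀c² = (2.9968 − 1) × 3727 = 1.9968 × 3727 = 7440 MeV

K ≈ 7440 MeV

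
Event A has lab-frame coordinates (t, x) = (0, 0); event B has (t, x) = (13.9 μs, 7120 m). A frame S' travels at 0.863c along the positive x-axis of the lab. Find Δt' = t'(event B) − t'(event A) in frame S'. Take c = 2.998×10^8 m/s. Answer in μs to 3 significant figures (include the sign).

γ = 1/√(1 − 0.863²) = 1.9794
Δt' = γ(Δt − vΔx/c²) = 1.9794 × (13.9 μs − 0.863×7120 m / (2.998×10^8 m/s))
= 1.9794 × (-6.5955 μs) = -13.1 μs

Δt' ≈ -13.1 μs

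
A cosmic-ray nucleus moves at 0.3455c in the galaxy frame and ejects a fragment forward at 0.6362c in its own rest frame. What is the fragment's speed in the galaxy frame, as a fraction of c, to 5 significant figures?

u ≈ 0.80480c

Compose boost 2: (0.6362 + 0.3455)/(1 + 0.6362×0.3455) = 0.98170/1.219807 = 0.80480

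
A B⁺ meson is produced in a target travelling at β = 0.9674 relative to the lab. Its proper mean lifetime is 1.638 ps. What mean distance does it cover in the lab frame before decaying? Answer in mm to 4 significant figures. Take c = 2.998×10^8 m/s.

d ≈ 1.876 mm

γ = 1/√(1 − 0.9674²) = 3.94862
Dilated lifetime: Δt = γτ₀ = 3.94862 × 1.638 ps = 6.46783 ps
d = vΔt = 0.9674c × 6.46783 ps = 2.90027×10^8 m/s × 6.46783×10^-12 s = 1.876 mm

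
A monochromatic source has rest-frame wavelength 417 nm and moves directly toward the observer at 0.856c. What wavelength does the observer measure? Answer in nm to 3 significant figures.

Relativistic Doppler: λ_obs = λ_src √((1−β)/(1+β))
= 417 × √(0.14400/1.8560) = 417 × 0.27854 = 116 nm

λ_obs ≈ 116 nm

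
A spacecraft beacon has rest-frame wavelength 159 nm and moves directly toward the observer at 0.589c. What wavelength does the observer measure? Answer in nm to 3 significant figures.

λ_obs ≈ 80.9 nm

Relativistic Doppler: λ_obs = λ_src √((1−β)/(1+β))
= 159 × √(0.41100/1.5890) = 159 × 0.50858 = 80.9 nm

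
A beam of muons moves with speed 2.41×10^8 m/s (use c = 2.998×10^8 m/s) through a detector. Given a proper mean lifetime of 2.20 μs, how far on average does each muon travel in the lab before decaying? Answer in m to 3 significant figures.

d ≈ 891 m

β = v/c = 2.41×10^8 / 2.998×10^8 = 0.80387
γ = 1/√(1 − 0.80387²) = 1.6812
Dilated lifetime: Δt = γτ₀ = 1.6812 × 2.20 μs = 3.6987 μs
d = vΔt = 0.80387c × 3.6987 μs = 2.4100×10^8 m/s × 3.6987×10^-6 s = 891 m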